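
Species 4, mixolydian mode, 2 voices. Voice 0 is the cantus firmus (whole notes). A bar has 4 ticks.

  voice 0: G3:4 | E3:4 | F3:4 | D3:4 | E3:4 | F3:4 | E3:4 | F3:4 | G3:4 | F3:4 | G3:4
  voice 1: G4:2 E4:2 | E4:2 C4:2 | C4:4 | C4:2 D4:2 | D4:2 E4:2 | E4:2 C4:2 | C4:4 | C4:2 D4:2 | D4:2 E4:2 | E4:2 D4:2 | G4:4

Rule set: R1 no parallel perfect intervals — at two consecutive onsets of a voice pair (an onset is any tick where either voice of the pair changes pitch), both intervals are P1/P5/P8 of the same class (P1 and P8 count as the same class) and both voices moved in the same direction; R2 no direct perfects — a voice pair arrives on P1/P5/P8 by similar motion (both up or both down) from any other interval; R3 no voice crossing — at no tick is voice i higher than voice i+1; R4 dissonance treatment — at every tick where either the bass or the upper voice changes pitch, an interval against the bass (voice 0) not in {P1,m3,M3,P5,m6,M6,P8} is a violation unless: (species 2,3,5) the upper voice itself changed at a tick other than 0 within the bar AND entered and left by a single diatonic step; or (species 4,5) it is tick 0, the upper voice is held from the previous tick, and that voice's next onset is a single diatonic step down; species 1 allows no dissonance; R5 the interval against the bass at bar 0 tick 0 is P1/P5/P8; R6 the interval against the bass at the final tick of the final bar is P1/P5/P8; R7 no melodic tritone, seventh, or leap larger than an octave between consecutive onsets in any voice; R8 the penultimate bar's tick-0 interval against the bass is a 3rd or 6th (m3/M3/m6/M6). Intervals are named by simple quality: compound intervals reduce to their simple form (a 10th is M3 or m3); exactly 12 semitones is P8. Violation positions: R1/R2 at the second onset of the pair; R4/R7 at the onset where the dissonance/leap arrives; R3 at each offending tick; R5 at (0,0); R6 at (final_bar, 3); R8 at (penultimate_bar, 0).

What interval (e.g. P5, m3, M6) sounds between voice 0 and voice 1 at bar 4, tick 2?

voice 0=E3 voice 1=E4 -> P8

P8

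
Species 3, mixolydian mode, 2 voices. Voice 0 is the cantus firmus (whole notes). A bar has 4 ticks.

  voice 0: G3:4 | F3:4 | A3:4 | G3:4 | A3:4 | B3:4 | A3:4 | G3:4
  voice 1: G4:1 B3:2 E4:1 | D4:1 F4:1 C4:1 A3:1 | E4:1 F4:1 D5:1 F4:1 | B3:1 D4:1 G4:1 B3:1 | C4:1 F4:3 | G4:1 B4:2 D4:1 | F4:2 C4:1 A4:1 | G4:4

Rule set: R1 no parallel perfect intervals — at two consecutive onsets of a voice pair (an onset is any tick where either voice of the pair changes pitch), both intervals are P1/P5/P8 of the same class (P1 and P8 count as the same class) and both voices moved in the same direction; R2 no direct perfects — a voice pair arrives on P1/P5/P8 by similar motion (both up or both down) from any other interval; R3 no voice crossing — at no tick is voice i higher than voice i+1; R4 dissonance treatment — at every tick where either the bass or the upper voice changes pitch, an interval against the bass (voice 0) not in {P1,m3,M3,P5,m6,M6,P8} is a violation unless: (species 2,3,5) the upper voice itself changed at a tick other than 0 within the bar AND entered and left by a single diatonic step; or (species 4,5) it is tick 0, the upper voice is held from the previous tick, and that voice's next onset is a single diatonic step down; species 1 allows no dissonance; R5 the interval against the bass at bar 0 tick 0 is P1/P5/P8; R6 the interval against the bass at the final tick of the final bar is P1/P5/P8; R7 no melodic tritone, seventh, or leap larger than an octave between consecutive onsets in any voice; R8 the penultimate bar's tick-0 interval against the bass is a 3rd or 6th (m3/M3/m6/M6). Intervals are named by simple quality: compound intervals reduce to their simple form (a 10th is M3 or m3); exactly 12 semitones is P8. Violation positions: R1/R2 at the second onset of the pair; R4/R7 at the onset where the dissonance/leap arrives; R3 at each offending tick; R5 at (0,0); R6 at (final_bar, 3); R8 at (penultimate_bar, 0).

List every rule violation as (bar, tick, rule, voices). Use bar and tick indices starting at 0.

bar 0: v0=G3 v1=G4 downbeat P8
bar 1: v0=F3 v1=D4 downbeat M6
bar 2: v0=A3 v1=E4 downbeat P5
bar 3: v0=G3 v1=B3 downbeat M3
bar 4: v0=A3 v1=C4 downbeat m3
bar 5: v0=B3 v1=G4 downbeat m6
bar 6: v0=A3 v1=F4 downbeat m6
bar 7: v0=G3 v1=G4 downbeat P8
  -> R2 @ bar 2 tick 0 v(0, 1): F3/A3 M3 -> A3/E4 P5 similar
  -> R4 @ bar 2 tick 2 v(0, 1): A3/D5 P4 untreated
  -> R7 @ bar 3 tick 0 v(1,): F4->B3 leap 6st
  -> R1 @ bar 7 tick 0 v(0, 1): A3/A4 P8 -> G3/G4 P8 similar

(2, 0, R2, (0, 1))
(2, 2, R4, (0, 1))
(3, 0, R7, (1,))
(7, 0, R1, (0, 1))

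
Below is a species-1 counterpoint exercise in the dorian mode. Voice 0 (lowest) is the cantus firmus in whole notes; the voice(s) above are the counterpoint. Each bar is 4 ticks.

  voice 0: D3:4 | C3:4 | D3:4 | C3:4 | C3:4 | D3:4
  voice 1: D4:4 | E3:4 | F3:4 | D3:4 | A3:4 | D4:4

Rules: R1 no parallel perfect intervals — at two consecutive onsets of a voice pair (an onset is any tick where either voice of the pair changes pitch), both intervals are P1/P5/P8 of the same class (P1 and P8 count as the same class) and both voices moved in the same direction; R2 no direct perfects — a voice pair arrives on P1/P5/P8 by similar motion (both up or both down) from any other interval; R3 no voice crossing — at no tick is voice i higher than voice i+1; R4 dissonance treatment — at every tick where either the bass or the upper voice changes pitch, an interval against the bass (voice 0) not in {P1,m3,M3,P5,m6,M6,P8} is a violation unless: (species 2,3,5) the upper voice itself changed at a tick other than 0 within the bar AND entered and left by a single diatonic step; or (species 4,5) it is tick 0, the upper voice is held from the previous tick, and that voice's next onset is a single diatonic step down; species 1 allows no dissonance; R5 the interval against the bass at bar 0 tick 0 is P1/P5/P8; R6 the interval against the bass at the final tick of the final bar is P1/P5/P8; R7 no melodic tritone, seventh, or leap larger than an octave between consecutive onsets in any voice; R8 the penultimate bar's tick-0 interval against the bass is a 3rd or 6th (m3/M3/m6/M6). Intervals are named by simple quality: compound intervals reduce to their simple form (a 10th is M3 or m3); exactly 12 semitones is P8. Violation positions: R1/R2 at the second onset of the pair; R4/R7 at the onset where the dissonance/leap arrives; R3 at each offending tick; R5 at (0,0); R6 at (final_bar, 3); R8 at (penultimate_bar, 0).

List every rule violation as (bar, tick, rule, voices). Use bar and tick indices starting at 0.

bar 0: v0=D3 v1=D4 downbeat P8
bar 1: v0=C3 v1=E3 downbeat M3
bar 2: v0=D3 v1=F3 downbeat m3
bar 3: v0=C3 v1=D3 downbeat M2
bar 4: v0=C3 v1=A3 downbeat M6
bar 5: v0=D3 v1=D4 downbeat P8
  -> R7 @ bar 1 tick 0 v(1,): D4->E3 leap 10st
  -> R4 @ bar 3 tick 0 v(0, 1): C3/D3 M2 untreated
  -> R2 @ bar 5 tick 0 v(0, 1): C3/A3 M6 -> D3/D4 P8 similar

(1, 0, R7, (1,))
(3, 0, R4, (0, 1))
(5, 0, R2, (0, 1))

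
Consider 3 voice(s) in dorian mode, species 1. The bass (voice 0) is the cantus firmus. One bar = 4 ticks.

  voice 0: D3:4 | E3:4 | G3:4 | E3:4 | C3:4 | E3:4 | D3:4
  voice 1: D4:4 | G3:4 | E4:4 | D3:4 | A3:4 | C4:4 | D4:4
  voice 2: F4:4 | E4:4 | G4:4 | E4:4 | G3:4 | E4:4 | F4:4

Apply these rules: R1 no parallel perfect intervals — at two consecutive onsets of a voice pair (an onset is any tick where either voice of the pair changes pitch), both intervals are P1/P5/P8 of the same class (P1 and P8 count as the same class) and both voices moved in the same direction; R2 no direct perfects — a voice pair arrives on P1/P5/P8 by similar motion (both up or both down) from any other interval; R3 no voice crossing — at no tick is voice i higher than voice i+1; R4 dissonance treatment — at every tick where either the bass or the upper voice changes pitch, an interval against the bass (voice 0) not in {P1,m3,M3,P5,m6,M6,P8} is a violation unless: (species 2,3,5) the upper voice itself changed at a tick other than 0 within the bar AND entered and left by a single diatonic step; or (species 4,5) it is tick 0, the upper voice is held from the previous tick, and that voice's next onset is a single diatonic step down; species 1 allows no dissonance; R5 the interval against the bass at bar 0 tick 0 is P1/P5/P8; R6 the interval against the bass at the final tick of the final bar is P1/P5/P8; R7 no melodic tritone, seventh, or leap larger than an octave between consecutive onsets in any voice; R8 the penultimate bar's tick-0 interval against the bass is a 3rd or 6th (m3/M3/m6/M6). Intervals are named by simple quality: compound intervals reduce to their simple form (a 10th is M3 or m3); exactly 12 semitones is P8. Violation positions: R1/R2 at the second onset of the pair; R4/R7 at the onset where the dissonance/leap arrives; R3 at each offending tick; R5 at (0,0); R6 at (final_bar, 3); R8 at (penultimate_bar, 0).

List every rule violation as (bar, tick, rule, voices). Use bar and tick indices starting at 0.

(0, 0, R5, (0, 2))
(2, 0, R1, (0, 2))
(3, 0, R1, (0, 2))
(3, 0, R3, (0, 1))
(3, 0, R4, (0, 1))
(3, 0, R7, (1,))
(3, 1, R3, (0, 1))
(3, 2, R3, (0, 1))
(3, 3, R3, (0, 1))
(4, 0, R2, (0, 2))
(4, 0, R3, (1, 2))
(4, 1, R3, (1, 2))
(4, 2, R3, (1, 2))
(4, 3, R3, (1, 2))
(5, 0, R2, (0, 2))
(5, 0, R8, (0, 2))
(6, 3, R6, (0, 2))

bar 0: v0=D3 v1=D4 v2=F4 downbeat m3
bar 1: v0=E3 v1=G3 v2=E4 downbeat P8
bar 2: v0=G3 v1=E4 v2=G4 downbeat P8
bar 3: v0=E3 v1=D3 v2=E4 downbeat P8
bar 4: v0=C3 v1=A3 v2=G3 downbeat P5
bar 5: v0=E3 v1=C4 v2=E4 downbeat P8
bar 6: v0=D3 v1=D4 v2=F4 downbeat m3
  -> R5 @ bar 0 tick 0 v(0, 2): opens on m3
  -> R1 @ bar 2 tick 0 v(0, 2): E3/E4 P8 -> G3/G4 P8 similar
  -> R1 @ bar 3 tick 0 v(0, 2): G3/G4 P8 -> E3/E4 P8 similar
  -> R3 @ bar 3 tick 0 v(0, 1): E3 above D3
  -> R4 @ bar 3 tick 0 v(0, 1): E3/D3 M2 untreated
  -> R7 @ bar 3 tick 0 v(1,): E4->D3 leap 14st
  -> R3 @ bar 3 tick 1 v(0, 1): E3 above D3
  -> R3 @ bar 3 tick 2 v(0, 1): E3 above D3
  -> R3 @ bar 3 tick 3 v(0, 1): E3 above D3
  -> R2 @ bar 4 tick 0 v(0, 2): E3/E4 P8 -> C3/G3 P5 similar
  -> R3 @ bar 4 tick 0 v(1, 2): A3 above G3
  -> R3 @ bar 4 tick 1 v(1, 2): A3 above G3
  -> R3 @ bar 4 tick 2 v(1, 2): A3 above G3
  -> R3 @ bar 4 tick 3 v(1, 2): A3 above G3
  -> R2 @ bar 5 tick 0 v(0, 2): C3/G3 P5 -> E3/E4 P8 similar
  -> R8 @ bar 5 tick 0 v(0, 2): penult P8 not 3rd/6th
  -> R6 @ bar 6 tick 3 v(0, 2): closes on m3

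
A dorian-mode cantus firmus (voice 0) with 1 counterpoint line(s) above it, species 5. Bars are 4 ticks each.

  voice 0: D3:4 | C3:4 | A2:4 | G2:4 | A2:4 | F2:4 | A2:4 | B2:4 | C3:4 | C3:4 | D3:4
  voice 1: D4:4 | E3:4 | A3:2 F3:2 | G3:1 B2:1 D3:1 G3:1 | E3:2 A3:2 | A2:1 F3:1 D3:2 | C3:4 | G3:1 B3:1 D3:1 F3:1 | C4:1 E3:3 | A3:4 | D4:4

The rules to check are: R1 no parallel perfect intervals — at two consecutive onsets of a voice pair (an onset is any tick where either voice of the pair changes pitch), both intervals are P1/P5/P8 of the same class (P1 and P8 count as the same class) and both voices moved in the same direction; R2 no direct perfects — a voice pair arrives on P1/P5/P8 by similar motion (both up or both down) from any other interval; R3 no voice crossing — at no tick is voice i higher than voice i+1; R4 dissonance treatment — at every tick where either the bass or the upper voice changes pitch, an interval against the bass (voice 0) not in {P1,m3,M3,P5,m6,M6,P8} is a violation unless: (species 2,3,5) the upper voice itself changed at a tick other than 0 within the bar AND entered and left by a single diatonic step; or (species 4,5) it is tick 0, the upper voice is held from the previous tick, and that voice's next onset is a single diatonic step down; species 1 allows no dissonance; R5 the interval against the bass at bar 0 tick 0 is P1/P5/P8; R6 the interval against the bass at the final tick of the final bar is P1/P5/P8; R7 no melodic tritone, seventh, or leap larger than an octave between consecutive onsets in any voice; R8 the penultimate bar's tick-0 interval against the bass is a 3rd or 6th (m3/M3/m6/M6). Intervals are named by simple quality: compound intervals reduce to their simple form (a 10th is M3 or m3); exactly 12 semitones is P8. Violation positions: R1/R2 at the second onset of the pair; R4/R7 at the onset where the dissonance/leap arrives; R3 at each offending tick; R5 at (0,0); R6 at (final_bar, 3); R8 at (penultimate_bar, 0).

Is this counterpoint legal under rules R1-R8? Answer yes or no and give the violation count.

bar 0: v0=D3 v1=D4 (P8)
bar 1: v0=C3 v1=E3 (M3)
bar 2: v0=A2 v1=A3 (P8)
bar 3: v0=G2 v1=G3 (P8)
bar 4: v0=A2 v1=E3 (P5)
bar 5: v0=F2 v1=A2 (M3)
bar 6: v0=A2 v1=C3 (m3)
bar 7: v0=B2 v1=G3 (m6)
bar 8: v0=C3 v1=C4 (P8)
bar 9: v0=C3 v1=A3 (M6)
bar 10: v0=D3 v1=D4 (P8)
  R7 @ bar1.0: D4->E3 leap 10st
  R4 @ bar7.3: B2/F3 TT untreated
  R2 @ bar8.0: B2/F3 TT -> C3/C4 P8 similar
  R2 @ bar10.0: C3/A3 M6 -> D3/D4 P8 similar

No (4 violations)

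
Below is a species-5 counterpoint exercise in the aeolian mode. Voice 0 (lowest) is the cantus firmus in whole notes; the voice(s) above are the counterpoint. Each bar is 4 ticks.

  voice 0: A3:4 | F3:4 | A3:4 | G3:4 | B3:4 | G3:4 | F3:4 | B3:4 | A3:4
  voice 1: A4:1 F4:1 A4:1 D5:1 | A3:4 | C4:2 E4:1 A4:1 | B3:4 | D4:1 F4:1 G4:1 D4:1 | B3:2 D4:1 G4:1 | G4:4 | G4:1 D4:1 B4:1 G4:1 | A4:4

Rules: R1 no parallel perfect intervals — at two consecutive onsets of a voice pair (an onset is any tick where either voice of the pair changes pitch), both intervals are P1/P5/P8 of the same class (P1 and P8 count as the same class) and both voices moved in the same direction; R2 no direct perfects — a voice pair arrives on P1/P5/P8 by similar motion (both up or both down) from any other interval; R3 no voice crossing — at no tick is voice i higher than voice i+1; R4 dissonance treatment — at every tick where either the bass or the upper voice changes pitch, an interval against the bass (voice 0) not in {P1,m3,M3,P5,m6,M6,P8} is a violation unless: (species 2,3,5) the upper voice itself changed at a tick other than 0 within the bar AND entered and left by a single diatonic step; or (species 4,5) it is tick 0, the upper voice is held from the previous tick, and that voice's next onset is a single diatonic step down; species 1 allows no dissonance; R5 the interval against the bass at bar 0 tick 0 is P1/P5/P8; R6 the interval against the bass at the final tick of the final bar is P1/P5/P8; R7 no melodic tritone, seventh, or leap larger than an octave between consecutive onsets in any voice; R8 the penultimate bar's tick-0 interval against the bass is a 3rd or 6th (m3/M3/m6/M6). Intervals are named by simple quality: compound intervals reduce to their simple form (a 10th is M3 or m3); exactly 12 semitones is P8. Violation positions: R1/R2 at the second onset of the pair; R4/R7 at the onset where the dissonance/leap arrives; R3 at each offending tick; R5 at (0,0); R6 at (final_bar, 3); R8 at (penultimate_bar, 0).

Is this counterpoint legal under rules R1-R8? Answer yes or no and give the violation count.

No (6 violations)

bar 0: v0=A3 v1=A4 (P8)
bar 1: v0=F3 v1=A3 (M3)
bar 2: v0=A3 v1=C4 (m3)
bar 3: v0=G3 v1=B3 (M3)
bar 4: v0=B3 v1=D4 (m3)
bar 5: v0=G3 v1=B3 (M3)
bar 6: v0=F3 v1=G4 (M2)
bar 7: v0=B3 v1=G4 (m6)
bar 8: v0=A3 v1=A4 (P8)
  R4 @ bar0.3: A3/D5 P4 untreated
  R7 @ bar1.0: D5->A3 leap 17st
  R7 @ bar3.0: A4->B3 leap 10st
  R4 @ bar4.1: B3/F4 TT untreated
  R4 @ bar6.0: F3/G4 M2 untreated
  R7 @ bar7.0: F3->B3 leap 6st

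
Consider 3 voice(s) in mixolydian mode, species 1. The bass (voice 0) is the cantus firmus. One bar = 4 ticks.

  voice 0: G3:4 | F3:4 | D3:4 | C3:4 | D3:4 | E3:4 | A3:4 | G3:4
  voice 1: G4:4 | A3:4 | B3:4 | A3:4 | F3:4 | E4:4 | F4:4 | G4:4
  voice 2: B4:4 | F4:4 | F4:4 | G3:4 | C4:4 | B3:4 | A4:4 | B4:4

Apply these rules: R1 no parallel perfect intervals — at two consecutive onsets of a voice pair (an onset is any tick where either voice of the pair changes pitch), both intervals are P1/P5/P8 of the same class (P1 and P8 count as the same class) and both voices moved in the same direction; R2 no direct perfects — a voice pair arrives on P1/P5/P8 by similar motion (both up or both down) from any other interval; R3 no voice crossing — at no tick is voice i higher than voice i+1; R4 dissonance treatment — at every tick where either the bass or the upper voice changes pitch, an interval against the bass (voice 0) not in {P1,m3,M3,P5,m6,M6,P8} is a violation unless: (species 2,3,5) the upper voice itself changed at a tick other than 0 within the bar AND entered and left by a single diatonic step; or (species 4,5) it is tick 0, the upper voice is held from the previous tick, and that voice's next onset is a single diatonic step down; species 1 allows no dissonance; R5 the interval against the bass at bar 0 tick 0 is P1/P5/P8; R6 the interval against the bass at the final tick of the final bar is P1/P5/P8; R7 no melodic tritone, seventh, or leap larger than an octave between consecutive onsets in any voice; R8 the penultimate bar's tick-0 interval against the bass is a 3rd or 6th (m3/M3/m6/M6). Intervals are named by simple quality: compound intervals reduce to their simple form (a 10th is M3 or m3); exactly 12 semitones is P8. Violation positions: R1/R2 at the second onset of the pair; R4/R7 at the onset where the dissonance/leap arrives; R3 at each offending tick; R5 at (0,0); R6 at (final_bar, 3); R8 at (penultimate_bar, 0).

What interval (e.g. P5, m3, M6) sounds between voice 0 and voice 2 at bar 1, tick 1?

voice 0=F3 voice 2=F4 -> P8

P8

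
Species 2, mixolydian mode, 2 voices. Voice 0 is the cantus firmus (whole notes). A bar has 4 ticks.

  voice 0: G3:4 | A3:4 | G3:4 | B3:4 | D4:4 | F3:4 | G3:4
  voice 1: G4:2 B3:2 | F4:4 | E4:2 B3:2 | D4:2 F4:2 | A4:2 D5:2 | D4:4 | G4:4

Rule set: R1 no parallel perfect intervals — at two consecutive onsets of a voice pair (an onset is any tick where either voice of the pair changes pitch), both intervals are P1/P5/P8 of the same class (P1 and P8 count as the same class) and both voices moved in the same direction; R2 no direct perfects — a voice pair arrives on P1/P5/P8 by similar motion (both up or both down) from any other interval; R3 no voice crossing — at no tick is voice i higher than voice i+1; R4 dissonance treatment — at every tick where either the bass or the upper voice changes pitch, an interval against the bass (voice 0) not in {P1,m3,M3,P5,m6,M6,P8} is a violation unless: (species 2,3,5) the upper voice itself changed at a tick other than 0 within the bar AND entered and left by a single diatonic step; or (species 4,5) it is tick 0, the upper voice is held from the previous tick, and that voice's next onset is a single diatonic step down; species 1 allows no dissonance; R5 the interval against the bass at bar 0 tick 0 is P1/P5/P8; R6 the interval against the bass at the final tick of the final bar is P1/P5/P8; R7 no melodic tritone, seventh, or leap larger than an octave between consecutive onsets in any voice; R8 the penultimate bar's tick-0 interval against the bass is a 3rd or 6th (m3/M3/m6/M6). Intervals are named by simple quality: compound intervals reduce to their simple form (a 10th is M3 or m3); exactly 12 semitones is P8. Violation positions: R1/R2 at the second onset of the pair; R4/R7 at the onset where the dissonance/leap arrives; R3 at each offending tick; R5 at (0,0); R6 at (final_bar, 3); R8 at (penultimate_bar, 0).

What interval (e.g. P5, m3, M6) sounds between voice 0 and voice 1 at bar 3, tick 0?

m3

voice 0=B3 voice 1=D4 -> m3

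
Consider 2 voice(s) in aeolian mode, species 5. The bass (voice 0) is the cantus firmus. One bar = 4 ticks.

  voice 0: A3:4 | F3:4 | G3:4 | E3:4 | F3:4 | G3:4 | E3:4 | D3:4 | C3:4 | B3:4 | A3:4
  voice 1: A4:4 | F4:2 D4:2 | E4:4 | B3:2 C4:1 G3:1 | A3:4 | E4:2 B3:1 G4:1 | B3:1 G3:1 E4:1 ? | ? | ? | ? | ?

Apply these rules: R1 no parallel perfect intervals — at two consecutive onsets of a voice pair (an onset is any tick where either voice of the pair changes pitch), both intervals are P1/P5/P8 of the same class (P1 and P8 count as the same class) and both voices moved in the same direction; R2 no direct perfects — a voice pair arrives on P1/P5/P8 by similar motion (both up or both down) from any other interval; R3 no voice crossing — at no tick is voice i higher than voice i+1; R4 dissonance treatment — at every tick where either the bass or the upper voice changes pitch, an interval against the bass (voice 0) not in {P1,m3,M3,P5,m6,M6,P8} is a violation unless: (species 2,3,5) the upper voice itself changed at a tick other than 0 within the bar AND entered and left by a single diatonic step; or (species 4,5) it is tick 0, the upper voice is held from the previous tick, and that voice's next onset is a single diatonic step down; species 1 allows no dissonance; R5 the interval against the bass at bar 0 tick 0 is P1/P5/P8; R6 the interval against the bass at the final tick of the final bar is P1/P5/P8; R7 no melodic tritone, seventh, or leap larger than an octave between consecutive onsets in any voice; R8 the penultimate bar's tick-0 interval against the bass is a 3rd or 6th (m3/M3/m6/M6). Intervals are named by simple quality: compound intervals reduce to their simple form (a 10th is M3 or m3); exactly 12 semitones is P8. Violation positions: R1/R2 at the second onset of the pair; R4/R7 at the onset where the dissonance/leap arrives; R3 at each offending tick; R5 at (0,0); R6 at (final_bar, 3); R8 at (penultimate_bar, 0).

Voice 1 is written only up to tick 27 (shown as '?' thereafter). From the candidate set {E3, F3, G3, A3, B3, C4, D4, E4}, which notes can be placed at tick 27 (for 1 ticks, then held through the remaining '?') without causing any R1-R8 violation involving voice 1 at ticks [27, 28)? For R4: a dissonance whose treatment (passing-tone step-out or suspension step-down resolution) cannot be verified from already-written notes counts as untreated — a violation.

{B3, C4, E3, E4, G3}

E3: legal
F3: violates R4,R7
G3: legal
A3: violates R4
B3: legal
C4: legal
D4: violates R4
E4: legal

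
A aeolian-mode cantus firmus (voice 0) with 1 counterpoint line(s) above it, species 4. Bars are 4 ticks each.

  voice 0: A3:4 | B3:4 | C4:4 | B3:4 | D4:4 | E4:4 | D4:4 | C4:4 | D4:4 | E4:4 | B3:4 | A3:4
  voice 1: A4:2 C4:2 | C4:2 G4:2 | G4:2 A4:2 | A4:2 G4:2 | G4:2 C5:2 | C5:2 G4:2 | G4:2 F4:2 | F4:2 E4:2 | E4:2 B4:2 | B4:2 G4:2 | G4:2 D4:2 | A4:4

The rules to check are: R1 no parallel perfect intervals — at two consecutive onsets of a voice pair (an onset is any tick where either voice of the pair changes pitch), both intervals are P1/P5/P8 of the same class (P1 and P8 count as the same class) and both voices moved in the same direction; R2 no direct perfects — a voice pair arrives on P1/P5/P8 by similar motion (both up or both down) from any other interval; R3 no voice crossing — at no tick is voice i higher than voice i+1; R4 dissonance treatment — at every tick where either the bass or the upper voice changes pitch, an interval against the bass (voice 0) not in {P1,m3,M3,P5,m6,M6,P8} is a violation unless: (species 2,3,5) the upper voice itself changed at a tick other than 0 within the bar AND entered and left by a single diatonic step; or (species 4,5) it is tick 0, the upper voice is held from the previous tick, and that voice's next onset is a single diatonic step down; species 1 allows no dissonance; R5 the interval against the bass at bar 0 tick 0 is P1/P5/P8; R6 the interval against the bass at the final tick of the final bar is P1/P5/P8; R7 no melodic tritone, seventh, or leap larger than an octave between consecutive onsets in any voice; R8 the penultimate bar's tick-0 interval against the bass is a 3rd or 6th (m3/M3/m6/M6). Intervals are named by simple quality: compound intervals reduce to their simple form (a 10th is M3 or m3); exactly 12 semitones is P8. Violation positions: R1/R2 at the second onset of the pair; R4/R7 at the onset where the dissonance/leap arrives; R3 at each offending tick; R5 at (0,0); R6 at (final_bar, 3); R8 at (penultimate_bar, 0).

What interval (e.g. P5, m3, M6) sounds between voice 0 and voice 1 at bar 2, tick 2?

M6

voice 0=C4 voice 1=A4 -> M6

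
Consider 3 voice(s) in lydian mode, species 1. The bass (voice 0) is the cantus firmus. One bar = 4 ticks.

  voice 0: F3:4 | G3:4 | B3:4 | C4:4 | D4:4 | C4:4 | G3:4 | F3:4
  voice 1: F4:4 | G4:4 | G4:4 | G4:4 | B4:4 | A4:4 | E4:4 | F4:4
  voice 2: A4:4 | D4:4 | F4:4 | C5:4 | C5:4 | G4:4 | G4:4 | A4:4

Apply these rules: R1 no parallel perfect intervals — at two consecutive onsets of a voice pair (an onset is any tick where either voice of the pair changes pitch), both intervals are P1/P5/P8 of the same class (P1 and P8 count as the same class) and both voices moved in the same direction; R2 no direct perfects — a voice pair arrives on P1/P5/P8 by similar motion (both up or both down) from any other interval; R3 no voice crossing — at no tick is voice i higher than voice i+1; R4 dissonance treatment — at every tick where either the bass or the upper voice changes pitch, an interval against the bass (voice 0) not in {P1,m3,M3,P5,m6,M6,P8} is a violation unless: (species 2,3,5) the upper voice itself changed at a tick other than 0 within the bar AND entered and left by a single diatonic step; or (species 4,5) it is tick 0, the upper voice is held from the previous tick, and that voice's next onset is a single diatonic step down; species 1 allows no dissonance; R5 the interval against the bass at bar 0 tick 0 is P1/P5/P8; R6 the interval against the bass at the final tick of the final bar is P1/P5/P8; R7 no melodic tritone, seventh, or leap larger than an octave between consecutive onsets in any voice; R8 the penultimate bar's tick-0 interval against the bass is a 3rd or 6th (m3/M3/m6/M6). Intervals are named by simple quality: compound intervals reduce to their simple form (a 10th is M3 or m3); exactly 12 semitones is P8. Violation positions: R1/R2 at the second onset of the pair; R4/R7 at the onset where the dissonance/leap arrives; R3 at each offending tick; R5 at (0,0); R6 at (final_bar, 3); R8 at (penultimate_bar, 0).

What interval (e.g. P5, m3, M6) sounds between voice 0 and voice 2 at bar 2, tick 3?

voice 0=B3 voice 2=F4 -> TT

TT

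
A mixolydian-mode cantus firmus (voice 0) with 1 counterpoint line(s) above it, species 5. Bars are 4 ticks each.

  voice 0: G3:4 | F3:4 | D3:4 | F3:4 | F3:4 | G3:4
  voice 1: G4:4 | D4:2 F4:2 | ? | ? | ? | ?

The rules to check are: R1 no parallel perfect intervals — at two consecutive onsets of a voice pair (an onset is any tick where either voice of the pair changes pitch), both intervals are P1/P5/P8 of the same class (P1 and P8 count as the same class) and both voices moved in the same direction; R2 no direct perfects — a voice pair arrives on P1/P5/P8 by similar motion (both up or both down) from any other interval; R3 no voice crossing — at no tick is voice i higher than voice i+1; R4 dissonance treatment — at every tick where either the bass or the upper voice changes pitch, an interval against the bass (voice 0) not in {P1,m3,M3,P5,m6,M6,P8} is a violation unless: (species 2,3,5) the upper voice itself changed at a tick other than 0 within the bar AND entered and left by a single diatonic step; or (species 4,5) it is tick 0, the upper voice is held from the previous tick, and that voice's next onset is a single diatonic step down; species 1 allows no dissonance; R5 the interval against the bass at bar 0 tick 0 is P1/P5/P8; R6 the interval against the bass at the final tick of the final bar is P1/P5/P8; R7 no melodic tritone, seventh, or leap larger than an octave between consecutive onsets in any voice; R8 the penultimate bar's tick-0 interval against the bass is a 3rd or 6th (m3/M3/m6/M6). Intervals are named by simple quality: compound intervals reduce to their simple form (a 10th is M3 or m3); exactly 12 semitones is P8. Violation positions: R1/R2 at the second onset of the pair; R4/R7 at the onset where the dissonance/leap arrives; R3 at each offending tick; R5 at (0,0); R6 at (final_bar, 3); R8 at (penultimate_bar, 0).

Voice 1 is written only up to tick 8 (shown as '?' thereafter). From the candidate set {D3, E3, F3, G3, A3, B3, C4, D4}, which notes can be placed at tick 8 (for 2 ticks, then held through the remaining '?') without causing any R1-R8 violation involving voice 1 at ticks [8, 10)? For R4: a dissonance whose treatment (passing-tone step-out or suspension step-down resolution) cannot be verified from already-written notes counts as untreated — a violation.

D3: violates R1,R7
E3: violates R4,R7
F3: legal
G3: violates R4,R7
A3: violates R2
B3: violates R7
C4: violates R4
D4: violates R1

{F3}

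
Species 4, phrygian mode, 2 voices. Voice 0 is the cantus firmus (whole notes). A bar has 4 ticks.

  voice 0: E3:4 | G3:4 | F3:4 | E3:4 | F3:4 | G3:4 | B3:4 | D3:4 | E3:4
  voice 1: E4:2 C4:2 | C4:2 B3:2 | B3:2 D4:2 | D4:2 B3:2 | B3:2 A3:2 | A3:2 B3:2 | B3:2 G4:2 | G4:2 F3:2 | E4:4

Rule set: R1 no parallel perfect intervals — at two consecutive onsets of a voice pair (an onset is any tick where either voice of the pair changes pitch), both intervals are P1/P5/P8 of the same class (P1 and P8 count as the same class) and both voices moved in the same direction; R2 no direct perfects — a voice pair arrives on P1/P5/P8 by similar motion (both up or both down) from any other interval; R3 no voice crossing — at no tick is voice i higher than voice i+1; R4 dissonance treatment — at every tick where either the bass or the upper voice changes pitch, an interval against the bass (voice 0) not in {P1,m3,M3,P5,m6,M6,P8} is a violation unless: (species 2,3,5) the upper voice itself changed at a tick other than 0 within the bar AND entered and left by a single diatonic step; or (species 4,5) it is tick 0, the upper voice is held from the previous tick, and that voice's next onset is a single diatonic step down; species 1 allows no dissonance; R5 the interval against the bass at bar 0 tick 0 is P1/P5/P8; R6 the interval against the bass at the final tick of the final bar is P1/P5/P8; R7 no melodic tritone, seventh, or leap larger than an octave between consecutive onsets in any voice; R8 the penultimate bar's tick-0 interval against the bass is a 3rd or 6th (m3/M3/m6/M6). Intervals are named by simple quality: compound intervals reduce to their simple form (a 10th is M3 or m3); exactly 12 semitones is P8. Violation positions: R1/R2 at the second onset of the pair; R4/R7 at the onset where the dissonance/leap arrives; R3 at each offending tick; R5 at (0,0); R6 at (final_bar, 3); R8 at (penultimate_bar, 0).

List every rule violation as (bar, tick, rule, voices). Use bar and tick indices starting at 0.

(2, 0, R4, (0, 1))
(3, 0, R4, (0, 1))
(5, 0, R4, (0, 1))
(7, 0, R4, (0, 1))
(7, 0, R8, (0, 1))
(7, 2, R7, (1,))
(8, 0, R2, (0, 1))
(8, 0, R7, (1,))

bar 0: v0=E3 v1=E4 downbeat P8
bar 1: v0=G3 v1=C4 downbeat P4
bar 2: v0=F3 v1=B3 downbeat TT
bar 3: v0=E3 v1=D4 downbeat m7
bar 4: v0=F3 v1=B3 downbeat TT
bar 5: v0=G3 v1=A3 downbeat M2
bar 6: v0=B3 v1=B3 downbeat P1
bar 7: v0=D3 v1=G4 downbeat P4
bar 8: v0=E3 v1=E4 downbeat P8
  -> R4 @ bar 2 tick 0 v(0, 1): F3/B3 TT untreated
  -> R4 @ bar 3 tick 0 v(0, 1): E3/D4 m7 untreated
  -> R4 @ bar 5 tick 0 v(0, 1): G3/A3 M2 untreated
  -> R4 @ bar 7 tick 0 v(0, 1): D3/G4 P4 untreated
  -> R8 @ bar 7 tick 0 v(0, 1): penult P4 not 3rd/6th
  -> R7 @ bar 7 tick 2 v(1,): G4->F3 leap 14st
  -> R2 @ bar 8 tick 0 v(0, 1): D3/F3 m3 -> E3/E4 P8 similar
  -> R7 @ bar 8 tick 0 v(1,): F3->E4 leap 11st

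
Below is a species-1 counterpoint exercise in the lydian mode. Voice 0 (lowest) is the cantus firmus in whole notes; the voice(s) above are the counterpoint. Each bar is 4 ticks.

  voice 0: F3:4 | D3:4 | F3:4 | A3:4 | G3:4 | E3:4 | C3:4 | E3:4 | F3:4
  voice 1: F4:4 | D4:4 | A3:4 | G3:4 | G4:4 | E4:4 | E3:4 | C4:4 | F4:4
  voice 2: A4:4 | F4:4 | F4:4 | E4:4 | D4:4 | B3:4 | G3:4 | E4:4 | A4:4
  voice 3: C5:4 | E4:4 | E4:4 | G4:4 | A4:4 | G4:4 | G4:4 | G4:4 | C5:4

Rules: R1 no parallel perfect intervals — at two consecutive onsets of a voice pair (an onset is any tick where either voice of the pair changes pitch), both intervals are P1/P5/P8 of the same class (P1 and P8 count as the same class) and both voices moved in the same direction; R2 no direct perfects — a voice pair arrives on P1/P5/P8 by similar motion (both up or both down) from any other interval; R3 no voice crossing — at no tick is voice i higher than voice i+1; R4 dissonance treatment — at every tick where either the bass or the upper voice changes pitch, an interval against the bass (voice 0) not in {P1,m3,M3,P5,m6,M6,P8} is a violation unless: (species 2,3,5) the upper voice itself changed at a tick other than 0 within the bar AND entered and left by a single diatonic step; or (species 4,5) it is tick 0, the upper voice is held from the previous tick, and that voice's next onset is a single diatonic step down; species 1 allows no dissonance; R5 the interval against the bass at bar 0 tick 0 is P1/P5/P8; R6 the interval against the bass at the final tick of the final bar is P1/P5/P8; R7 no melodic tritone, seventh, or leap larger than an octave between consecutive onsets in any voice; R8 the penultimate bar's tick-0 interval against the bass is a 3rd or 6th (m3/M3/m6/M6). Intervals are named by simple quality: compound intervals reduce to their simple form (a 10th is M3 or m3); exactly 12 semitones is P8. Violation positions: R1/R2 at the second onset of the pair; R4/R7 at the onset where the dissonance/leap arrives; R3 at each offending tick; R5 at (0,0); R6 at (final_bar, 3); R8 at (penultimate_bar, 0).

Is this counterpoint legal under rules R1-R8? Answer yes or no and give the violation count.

bar 0: v0=F3 v1=F4 v2=A4 v3=C5 (P5)
bar 1: v0=D3 v1=D4 v2=F4 v3=E4 (M2)
bar 2: v0=F3 v1=A3 v2=F4 v3=E4 (M7)
bar 3: v0=A3 v1=G3 v2=E4 v3=G4 (m7)
bar 4: v0=G3 v1=G4 v2=D4 v3=A4 (M2)
bar 5: v0=E3 v1=E4 v2=B3 v3=G4 (m3)
bar 6: v0=C3 v1=E3 v2=G3 v3=G4 (P5)
bar 7: v0=E3 v1=C4 v2=E4 v3=G4 (m3)
bar 8: v0=F3 v1=F4 v2=A4 v3=C5 (P5)
  R5 @ bar0.0: opens on M3
  R1 @ bar1.0: F3/F4 P8 -> D3/D4 P8 similar
  R3 @ bar1.0: F4 above E4
  R4 @ bar1.0: D3/E4 M2 untreated
  R3 @ bar1.1: F4 above E4
  R3 @ bar1.2: F4 above E4
  R3 @ bar1.3: F4 above E4
  R3 @ bar2.0: F4 above E4
  R4 @ bar2.0: F3/E4 M7 untreated
  R3 @ bar2.1: F4 above E4
  R3 @ bar2.2: F4 above E4
  R3 @ bar2.3: F4 above E4
  R3 @ bar3.0: A3 above G3
  R4 @ bar3.0: A3/G3 M2 untreated
  R4 @ bar3.0: A3/G4 m7 untreated
  R3 @ bar3.1: A3 above G3
  R3 @ bar3.2: A3 above G3
  R3 @ bar3.3: A3 above G3
  R1 @ bar4.0: A3/E4 P5 -> G3/D4 P5 similar
  R3 @ bar4.0: G4 above D4
  R4 @ bar4.0: G3/A4 M2 untreated
  R3 @ bar4.1: G4 above D4
  R3 @ bar4.2: G4 above D4
  R3 @ bar4.3: G4 above D4
  R1 @ bar5.0: G3/G4 P8 -> E3/E4 P8 similar
  R1 @ bar5.0: G3/D4 P5 -> E3/B3 P5 similar
  R3 @ bar5.0: E4 above B3
  R3 @ bar5.1: E4 above B3
  R3 @ bar5.2: E4 above B3
  R3 @ bar5.3: E4 above B3
  R1 @ bar6.0: E3/B3 P5 -> C3/G3 P5 similar
  R2 @ bar7.0: C3/G3 P5 -> E3/E4 P8 similar
  R8 @ bar7.0: penult P8 not 3rd/6th
  R1 @ bar8.0: C4/G4 P5 -> F4/C5 P5 similar
  R2 @ bar8.0: E3/C4 m6 -> F3/F4 P8 similar
  R2 @ bar8.0: E3/G4 m3 -> F3/C5 P5 similar
  R6 @ bar8.3: closes on M3

No (37 violations)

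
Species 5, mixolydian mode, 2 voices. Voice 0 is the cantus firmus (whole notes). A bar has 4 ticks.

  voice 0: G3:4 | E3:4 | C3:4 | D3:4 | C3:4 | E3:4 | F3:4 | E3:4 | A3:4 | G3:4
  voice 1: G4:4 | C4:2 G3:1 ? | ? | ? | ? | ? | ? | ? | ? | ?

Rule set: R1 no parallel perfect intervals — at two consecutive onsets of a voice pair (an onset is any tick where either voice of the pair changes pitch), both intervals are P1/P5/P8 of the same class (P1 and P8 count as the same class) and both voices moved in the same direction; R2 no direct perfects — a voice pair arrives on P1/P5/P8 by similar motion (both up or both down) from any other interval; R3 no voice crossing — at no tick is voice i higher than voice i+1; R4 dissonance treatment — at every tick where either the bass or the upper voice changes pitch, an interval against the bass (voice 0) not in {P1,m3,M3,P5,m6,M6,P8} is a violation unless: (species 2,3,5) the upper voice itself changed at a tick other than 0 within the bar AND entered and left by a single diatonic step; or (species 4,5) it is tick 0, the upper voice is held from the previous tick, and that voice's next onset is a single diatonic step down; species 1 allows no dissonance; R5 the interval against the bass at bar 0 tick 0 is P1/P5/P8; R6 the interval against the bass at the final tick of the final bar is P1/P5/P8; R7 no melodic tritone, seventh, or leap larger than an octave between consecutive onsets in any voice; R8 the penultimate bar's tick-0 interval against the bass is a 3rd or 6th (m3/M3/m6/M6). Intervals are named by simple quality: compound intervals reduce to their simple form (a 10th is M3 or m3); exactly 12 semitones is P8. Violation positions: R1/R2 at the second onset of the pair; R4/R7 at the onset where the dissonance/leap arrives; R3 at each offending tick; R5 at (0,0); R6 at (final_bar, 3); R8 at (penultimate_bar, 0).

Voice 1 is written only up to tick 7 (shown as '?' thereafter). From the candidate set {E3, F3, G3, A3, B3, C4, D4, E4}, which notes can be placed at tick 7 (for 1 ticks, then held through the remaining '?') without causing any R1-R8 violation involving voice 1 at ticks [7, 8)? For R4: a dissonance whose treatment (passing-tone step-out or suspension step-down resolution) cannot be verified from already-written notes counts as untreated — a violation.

{B3, C4, E3, E4, G3}

E3: legal
F3: violates R4
G3: legal
A3: violates R4
B3: legal
C4: legal
D4: violates R4
E4: legal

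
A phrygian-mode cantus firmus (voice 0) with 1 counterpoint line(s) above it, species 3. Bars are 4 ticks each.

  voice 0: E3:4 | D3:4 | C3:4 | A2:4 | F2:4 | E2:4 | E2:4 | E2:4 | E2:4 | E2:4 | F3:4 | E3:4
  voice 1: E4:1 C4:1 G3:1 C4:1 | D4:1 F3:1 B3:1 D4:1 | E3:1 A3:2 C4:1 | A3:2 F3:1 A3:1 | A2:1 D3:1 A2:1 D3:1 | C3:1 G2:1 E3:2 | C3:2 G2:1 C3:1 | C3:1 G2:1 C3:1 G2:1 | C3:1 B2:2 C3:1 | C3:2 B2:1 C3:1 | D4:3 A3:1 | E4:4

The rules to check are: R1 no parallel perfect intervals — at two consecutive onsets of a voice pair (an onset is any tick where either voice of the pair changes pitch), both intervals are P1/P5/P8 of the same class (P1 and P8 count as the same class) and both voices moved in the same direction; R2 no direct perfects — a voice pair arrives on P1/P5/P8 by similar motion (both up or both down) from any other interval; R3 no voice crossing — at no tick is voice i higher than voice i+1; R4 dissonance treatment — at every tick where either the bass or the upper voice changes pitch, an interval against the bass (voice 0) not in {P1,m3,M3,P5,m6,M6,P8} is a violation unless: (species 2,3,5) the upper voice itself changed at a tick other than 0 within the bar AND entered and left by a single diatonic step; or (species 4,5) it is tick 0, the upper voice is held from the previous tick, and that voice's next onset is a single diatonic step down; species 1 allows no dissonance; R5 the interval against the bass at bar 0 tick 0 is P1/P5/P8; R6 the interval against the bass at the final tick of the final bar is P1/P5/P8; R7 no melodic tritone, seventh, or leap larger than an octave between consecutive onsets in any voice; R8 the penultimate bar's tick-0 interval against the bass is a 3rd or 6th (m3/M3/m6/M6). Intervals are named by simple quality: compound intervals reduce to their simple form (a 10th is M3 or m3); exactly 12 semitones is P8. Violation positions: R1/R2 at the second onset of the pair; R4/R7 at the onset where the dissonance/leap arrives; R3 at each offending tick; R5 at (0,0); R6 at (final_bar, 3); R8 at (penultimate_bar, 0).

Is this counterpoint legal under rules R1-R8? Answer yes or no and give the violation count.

No (5 violations)

bar 0: v0=E3 v1=E4 (P8)
bar 1: v0=D3 v1=D4 (P8)
bar 2: v0=C3 v1=E3 (M3)
bar 3: v0=A2 v1=A3 (P8)
bar 4: v0=F2 v1=A2 (M3)
bar 5: v0=E2 v1=C3 (m6)
bar 6: v0=E2 v1=C3 (m6)
bar 7: v0=E2 v1=C3 (m6)
bar 8: v0=E2 v1=C3 (m6)
bar 9: v0=E2 v1=C3 (m6)
bar 10: v0=F3 v1=D4 (M6)
bar 11: v0=E3 v1=E4 (P8)
  R7 @ bar1.2: F3->B3 leap 6st
  R7 @ bar2.0: D4->E3 leap 10st
  R1 @ bar3.0: C3/C4 P8 -> A2/A3 P8 similar
  R7 @ bar10.0: E2->F3 leap 13st
  R7 @ bar10.0: C3->D4 leap 14st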